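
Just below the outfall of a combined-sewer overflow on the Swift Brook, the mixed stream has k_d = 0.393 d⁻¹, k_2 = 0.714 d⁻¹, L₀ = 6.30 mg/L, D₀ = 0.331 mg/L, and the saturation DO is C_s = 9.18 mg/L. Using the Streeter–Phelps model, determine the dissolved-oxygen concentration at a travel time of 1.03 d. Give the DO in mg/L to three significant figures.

k_d L₀/(k_2−k_d) = 0.393×6.30/(0.714−0.393) = 2.476/0.3210 = 7.713 mg/L.
e^(−k_d t) = e^(−0.393×1.030) = 0.6671; e^(−k_2 t) = e^(−0.714×1.030) = 0.4793.
D = 7.713 × (0.6671 − 0.4793) + 0.331 × 0.4793 = 1.449 + 0.1586 = 1.607 mg/L.
DO = C_s − D = 9.18 − 1.607 = 7.573 mg/L.

DO ≈ 7.57 mg/L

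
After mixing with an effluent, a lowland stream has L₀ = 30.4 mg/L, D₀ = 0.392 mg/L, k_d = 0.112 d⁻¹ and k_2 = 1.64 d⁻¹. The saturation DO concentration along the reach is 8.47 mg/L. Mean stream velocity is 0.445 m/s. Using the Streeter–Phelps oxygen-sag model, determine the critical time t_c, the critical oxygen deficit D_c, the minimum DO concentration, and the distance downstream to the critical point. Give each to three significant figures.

t_c ≈ 1.63 d; D_c ≈ 1.73 mg/L; min DO ≈ 6.74 mg/L; x_c ≈ 62.7 km

t_c = [1/(k_2−k_d)] ln[(k_2/k_d)(1 − D₀(k_2−k_d)/(k_d L₀))]
= [1/(1.64−0.112)] ln[(1.64/0.112)(1 − 0.392×1.528/(0.112×30.4))]
= (1/1.528) ln[14.64 × 0.8241] = 0.6545 × ln(12.07) = 0.6545 × 2.490 = 1.630 d.
L(t_c) = L₀ e^(−k_d t_c) = 30.4 × 0.8331 = 25.33 mg/L, and at the critical point k_2 D_c = k_d L, so D_c = (0.112/1.64) × 25.33 = 1.730 mg/L.
Minimum DO = C_s − D_c = 8.47 − 1.730 = 6.740 mg/L.
x_c = v t_c = 0.445 m/s × 1.630 d × 86400 s/d = 62670 m ≈ 62.7 km.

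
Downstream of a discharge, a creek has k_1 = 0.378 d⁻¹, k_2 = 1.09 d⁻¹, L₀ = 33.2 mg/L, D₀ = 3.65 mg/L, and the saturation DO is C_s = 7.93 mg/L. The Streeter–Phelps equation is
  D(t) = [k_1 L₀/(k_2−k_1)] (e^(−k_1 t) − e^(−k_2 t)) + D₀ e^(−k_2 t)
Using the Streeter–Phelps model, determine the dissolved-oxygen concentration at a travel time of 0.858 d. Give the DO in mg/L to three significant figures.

DO ≈ 0.672 mg/L

k_1 L₀/(k_2−k_1) = 0.378×33.2/(1.09−0.378) = 12.55/0.7120 = 17.63 mg/L.
e^(−k_1 t) = e^(−0.378×0.8580) = 0.7230; e^(−k_2 t) = e^(−1.09×0.8580) = 0.3925.
D = 17.63 × (0.7230 − 0.3925) + 3.65 × 0.3925 = 5.826 + 1.433 = 7.258 mg/L.
DO = C_s − D = 7.93 − 7.258 = 0.6717 mg/L.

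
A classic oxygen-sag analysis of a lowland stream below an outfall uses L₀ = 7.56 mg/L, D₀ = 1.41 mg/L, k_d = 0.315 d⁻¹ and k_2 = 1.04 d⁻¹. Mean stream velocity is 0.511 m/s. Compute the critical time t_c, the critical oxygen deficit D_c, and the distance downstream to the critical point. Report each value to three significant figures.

With k_2/k_d = 3.302 and 1 − D₀(k_2−k_d)/(k_d L₀) = 0.5707,
t_c = ln(3.302 × 0.5707) / (1.04 − 0.315) = ln(1.884) / 0.7250 = 0.6336/0.7250 = 0.8739 d.
L(t_c) = L₀ e^(−k_d t_c) = 7.56 × 0.7594 = 5.741 mg/L, and at the critical point k_2 D_c = k_d L, so D_c = (0.315/1.04) × 5.741 = 1.739 mg/L.
x_c = v t_c = 0.511 m/s × 0.8739 d × 86400 s/d = 38580 m ≈ 38.6 km.

t_c ≈ 0.874 d; D_c ≈ 1.74 mg/L; x_c ≈ 38.6 km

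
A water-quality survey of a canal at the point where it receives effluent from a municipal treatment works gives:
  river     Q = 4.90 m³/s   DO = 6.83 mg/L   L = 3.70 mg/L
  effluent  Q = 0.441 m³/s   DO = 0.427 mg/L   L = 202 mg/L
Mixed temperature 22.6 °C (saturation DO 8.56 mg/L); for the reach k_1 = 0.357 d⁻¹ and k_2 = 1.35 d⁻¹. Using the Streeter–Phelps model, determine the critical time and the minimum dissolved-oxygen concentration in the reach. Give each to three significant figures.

t_c ≈ 0.961 d; minimum DO ≈ 4.79 mg/L

Mixed DO = (4.90×6.83 + 0.441×0.427)/(4.90+0.441) = 33.66/5.341 = 6.301 mg/L.
Mixed L₀ = (4.90×3.70 + 0.441×202)/(5.341) = 107.2/5.341 = 20.07 mg/L.
Initial deficit D₀ = C_s − DO₀ = 8.56 − 6.301 = 2.259 mg/L.
t_c = (1/0.9930) ln[(1.35/0.357)(1 − 2.259×0.9930/(0.357×20.07))] = 1.007 × ln(2.598) = 0.9615 d.
D_c = (0.357/1.35) × 20.07 × e^(−0.357×0.9615) = 0.2644 × 20.07 × 0.7095 = 3.766 mg/L.
Minimum DO = 8.56 − 3.766 = 4.794 mg/L.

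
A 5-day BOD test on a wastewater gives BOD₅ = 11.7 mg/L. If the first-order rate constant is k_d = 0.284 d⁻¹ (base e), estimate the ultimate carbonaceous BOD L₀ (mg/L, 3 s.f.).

L₀ ≈ 15.4 mg/L

BOD₅ = L₀(1 − e^(−5k_d)) ⇒ L₀ = BOD₅ / (1 − e^(−5×0.284))
= 11.7 / (1 − 0.2417) = 11.7 / 0.7583 = 15.43 mg/L.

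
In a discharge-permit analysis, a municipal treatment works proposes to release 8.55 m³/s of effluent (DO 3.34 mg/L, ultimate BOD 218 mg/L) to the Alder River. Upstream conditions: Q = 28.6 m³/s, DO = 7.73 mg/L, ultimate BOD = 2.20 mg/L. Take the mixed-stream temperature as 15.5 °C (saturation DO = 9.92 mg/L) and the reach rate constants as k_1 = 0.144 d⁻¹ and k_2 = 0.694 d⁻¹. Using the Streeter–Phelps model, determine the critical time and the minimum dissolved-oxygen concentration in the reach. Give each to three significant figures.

Mixed DO = (28.6×7.73 + 8.55×3.34)/(28.6+8.55) = 249.6/37.15 = 6.720 mg/L.
Mixed L₀ = (28.6×2.20 + 8.55×218)/(37.15) = 1927/37.15 = 51.87 mg/L.
Initial deficit D₀ = C_s − DO₀ = 9.92 − 6.720 = 3.200 mg/L.
t_c = (1/0.5500) ln[(0.694/0.144)(1 − 3.200×0.5500/(0.144×51.87))] = 1.818 × ln(3.684) = 2.371 d.
D_c = (0.144/0.694) × 51.87 × e^(−0.144×2.371) = 0.2075 × 51.87 × 0.7108 = 7.649 mg/L.
Minimum DO = 9.92 − 7.649 = 2.271 mg/L.

t_c ≈ 2.37 d; minimum DO ≈ 2.27 mg/L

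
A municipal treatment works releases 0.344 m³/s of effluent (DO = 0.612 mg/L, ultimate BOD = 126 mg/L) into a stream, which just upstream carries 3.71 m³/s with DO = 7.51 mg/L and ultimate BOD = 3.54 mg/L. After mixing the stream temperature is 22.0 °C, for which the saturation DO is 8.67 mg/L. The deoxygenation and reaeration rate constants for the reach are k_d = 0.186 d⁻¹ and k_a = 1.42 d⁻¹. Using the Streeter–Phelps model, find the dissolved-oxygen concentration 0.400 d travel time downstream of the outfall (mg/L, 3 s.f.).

DO ≈ 6.92 mg/L

Mixed DO = (3.71×7.51 + 0.344×0.612)/(3.71+0.344) = 28.07/4.054 = 6.925 mg/L.
Mixed L₀ = (3.71×3.54 + 0.344×126)/(4.054) = 56.48/4.054 = 13.93 mg/L.
Initial deficit D₀ = C_s − DO₀ = 8.67 − 6.925 = 1.745 mg/L.
D(0.400) = [0.186×13.93/(1.42−0.186)](e^(−0.186×0.400) − e^(−1.42×0.400)) + 1.745 e^(−1.42×0.400)
= 2.100 × (0.9283 − 0.5667) + 1.745 × 0.5667 = 1.748 mg/L.
DO = 8.67 − 1.748 = 6.922 mg/L.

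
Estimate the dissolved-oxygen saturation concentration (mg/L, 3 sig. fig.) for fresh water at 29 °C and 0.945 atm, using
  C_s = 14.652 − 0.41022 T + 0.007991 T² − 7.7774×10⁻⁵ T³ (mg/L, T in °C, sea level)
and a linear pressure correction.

At sea level: C_s = 14.652 − 0.41022×29 + 0.007991×29² − 7.7774×10⁻⁵×29³ = 7.579 mg/L.
Pressure correction: C_s' = 7.579 × 0.945 = 7.162 mg/L.

C_s ≈ 7.16 mg/L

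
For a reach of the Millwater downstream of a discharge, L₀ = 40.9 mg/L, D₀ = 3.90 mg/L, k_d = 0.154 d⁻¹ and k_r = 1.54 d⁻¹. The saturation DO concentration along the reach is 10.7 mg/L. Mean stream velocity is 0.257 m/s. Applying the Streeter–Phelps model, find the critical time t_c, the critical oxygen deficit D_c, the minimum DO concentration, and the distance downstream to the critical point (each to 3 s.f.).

t_c ≈ 0.252 d; D_c ≈ 3.93 mg/L; min DO ≈ 6.77 mg/L; x_c ≈ 5.60 km

With k_r/k_d = 10.00 and 1 − D₀(k_r−k_d)/(k_d L₀) = 0.1418,
t_c = ln(10.00 × 0.1418) / (1.54 − 0.154) = ln(1.418) / 1.386 = 0.3493/1.386 = 0.2520 d.
D_c = (k_d/k_r) L₀ e^(−k_d t_c) = (0.154/1.54) × 40.9 × e^(−0.154×0.2520) = 0.1000 × 40.9 × 0.9619 = 3.934 mg/L.
Minimum DO = C_s − D_c = 10.7 − 3.934 = 6.766 mg/L.
x_c = v t_c = 0.257 m/s × 0.2520 d × 86400 s/d = 5596 m ≈ 5.60 km.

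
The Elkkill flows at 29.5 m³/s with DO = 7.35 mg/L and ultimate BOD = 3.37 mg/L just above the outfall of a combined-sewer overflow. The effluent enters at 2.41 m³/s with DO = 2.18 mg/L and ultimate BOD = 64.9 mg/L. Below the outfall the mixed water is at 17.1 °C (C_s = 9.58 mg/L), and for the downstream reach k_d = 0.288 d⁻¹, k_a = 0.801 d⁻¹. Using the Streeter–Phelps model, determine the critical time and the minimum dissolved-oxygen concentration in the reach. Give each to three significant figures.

Mixed DO = (29.5×7.35 + 2.41×2.18)/(29.5+2.41) = 222.1/31.91 = 6.960 mg/L.
Mixed L₀ = (29.5×3.37 + 2.41×64.9)/(31.91) = 255.8/31.91 = 8.017 mg/L.
Initial deficit D₀ = C_s − DO₀ = 9.58 − 6.960 = 2.620 mg/L.
t_c = (1/0.5130) ln[(0.801/0.288)(1 − 2.620×0.5130/(0.288×8.017))] = 1.949 × ln(1.162) = 0.2926 d.
D_c = (0.288/0.801) × 8.017 × e^(−0.288×0.2926) = 0.3596 × 8.017 × 0.9192 = 2.650 mg/L.
Minimum DO = 9.58 − 2.650 = 6.930 mg/L.

t_c ≈ 0.293 d; minimum DO ≈ 6.93 mg/L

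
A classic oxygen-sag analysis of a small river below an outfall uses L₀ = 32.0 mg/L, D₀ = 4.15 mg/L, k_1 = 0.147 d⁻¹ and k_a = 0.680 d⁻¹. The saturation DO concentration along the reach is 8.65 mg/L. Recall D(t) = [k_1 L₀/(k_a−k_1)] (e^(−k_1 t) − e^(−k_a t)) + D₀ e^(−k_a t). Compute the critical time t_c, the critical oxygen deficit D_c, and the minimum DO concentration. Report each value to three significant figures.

t_c ≈ 1.68 d; D_c ≈ 5.40 mg/L; min DO ≈ 3.25 mg/L

With k_a/k_1 = 4.626 and 1 − D₀(k_a−k_1)/(k_1 L₀) = 0.5298,
t_c = ln(4.626 × 0.5298) / (0.680 − 0.147) = ln(2.451) / 0.5330 = 0.8964/0.5330 = 1.682 d.
D_c = (k_1/k_a) L₀ e^(−k_1 t_c) = (0.147/0.680) × 32.0 × e^(−0.147×1.682) = 0.2162 × 32.0 × 0.7810 = 5.403 mg/L.
Minimum DO = C_s − D_c = 8.65 − 5.403 = 3.247 mg/L.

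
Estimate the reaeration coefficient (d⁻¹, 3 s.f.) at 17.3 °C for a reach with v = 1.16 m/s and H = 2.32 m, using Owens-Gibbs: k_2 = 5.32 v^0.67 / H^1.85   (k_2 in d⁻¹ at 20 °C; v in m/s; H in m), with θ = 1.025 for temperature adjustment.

k_2 ≈ 1.16 d⁻¹

k_2(20) = 5.32 × 1.16^0.67 / 2.32^1.85 = 5.32 × 1.105 / 4.744 = 1.239 d⁻¹.
k_2(17.3) = 1.239 × 1.025^(17.3−20) = 1.239 × 0.9355 = 1.159 d⁻¹.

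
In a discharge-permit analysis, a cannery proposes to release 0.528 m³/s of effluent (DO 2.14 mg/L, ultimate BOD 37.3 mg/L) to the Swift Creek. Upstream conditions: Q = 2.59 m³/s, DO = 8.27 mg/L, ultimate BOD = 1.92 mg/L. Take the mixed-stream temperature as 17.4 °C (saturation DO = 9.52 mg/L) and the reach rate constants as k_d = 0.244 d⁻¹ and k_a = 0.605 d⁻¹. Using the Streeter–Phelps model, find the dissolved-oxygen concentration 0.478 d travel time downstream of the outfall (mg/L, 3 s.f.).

DO ≈ 7.05 mg/L

Mixed DO = (2.59×8.27 + 0.528×2.14)/(2.59+0.528) = 22.55/3.118 = 7.232 mg/L.
Mixed L₀ = (2.59×1.92 + 0.528×37.3)/(3.118) = 24.67/3.118 = 7.911 mg/L.
Initial deficit D₀ = C_s − DO₀ = 9.52 − 7.232 = 2.288 mg/L.
D(0.478) = [0.244×7.911/(0.605−0.244)](e^(−0.244×0.478) − e^(−0.605×0.478)) + 2.288 e^(−0.605×0.478)
= 5.347 × (0.8899 − 0.7489) + 2.288 × 0.7489 = 2.468 mg/L.
DO = 9.52 − 2.468 = 7.052 mg/L.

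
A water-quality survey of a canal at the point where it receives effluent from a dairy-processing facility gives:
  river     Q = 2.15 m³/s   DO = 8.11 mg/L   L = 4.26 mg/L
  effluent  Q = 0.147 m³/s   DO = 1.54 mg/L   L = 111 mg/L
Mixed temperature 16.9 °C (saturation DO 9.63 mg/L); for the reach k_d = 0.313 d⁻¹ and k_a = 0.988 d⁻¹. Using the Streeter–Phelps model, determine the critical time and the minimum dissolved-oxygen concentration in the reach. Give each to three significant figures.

Mixed DO = (2.15×8.11 + 0.147×1.54)/(2.15+0.147) = 17.66/2.297 = 7.690 mg/L.
Mixed L₀ = (2.15×4.26 + 0.147×111)/(2.297) = 25.48/2.297 = 11.09 mg/L.
Initial deficit D₀ = C_s − DO₀ = 9.63 − 7.690 = 1.940 mg/L.
t_c = (1/0.6750) ln[(0.988/0.313)(1 − 1.940×0.6750/(0.313×11.09))] = 1.481 × ln(1.966) = 1.001 d.
D_c = (0.313/0.988) × 11.09 × e^(−0.313×1.001) = 0.3168 × 11.09 × 0.7310 = 2.568 mg/L.
Minimum DO = 9.63 − 2.568 = 7.062 mg/L.

t_c ≈ 1.00 d; minimum DO ≈ 7.06 mg/L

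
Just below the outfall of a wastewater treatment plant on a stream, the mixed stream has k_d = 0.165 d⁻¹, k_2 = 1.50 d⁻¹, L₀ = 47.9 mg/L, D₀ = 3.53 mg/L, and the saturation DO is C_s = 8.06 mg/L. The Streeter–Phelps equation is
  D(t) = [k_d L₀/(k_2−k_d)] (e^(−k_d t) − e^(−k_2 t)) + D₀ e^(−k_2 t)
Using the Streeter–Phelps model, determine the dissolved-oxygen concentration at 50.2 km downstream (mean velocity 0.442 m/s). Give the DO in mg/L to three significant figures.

Travel time t = x/v = 50.2 km / (0.442 m/s) = 50200 m / 0.442 m/s = 113600 s = 1.315 d.
k_d L₀/(k_2−k_d) = 0.165×47.9/(1.50−0.165) = 7.904/1.335 = 5.920 mg/L.
e^(−k_d t) = e^(−0.165×1.315) = 0.8050; e^(−k_2 t) = e^(−1.50×1.315) = 0.1392.
D = 5.920 × (0.8050 − 0.1392) + 3.53 × 0.1392 = 3.942 + 0.4914 = 4.433 mg/L.
DO = C_s − D = 8.06 − 4.433 = 3.627 mg/L.

DO ≈ 3.63 mg/L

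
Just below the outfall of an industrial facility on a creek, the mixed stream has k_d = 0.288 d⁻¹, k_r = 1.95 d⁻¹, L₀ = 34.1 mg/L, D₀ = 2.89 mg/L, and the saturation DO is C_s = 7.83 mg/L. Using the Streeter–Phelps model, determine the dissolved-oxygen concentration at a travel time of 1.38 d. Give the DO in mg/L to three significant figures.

k_d L₀/(k_r−k_d) = 0.288×34.1/(1.95−0.288) = 9.821/1.662 = 5.909 mg/L.
e^(−k_d t) = e^(−0.288×1.380) = 0.6720; e^(−k_r t) = e^(−1.95×1.380) = 0.06781.
D = 5.909 × (0.6720 − 0.06781) + 2.89 × 0.06781 = 3.570 + 0.1960 = 3.766 mg/L.
DO = C_s − D = 7.83 − 3.766 = 4.064 mg/L.

DO ≈ 4.06 mg/L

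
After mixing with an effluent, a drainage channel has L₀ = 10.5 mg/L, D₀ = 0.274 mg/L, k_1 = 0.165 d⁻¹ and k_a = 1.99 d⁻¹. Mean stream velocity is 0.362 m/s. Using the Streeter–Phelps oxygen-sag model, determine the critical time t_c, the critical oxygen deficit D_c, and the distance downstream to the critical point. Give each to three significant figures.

t_c ≈ 1.18 d; D_c ≈ 0.717 mg/L; x_c ≈ 36.8 km

t_c = [1/(k_a−k_1)] ln[(k_a/k_1)(1 − D₀(k_a−k_1)/(k_1 L₀))]
= [1/(1.99−0.165)] ln[(1.99/0.165)(1 − 0.274×1.825/(0.165×10.5))]
= (1/1.825) ln[12.06 × 0.7114] = 0.5479 × ln(8.580) = 0.5479 × 2.149 = 1.178 d.
L(t_c) = L₀ e^(−k_1 t_c) = 10.5 × 0.8234 = 8.646 mg/L, and at the critical point k_a D_c = k_1 L, so D_c = (0.165/1.99) × 8.646 = 0.7168 mg/L.
x_c = v t_c = 0.362 m/s × 1.178 d × 86400 s/d = 36840 m ≈ 36.8 km.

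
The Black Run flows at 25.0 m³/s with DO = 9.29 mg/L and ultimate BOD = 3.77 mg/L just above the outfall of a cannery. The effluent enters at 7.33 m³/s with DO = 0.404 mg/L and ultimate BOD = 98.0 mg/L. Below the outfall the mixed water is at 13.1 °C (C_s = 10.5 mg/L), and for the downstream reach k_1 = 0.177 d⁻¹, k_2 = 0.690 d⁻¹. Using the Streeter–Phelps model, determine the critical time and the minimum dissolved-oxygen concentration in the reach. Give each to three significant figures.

Mixed DO = (25.0×9.29 + 7.33×0.404)/(25.0+7.33) = 235.2/32.33 = 7.275 mg/L.
Mixed L₀ = (25.0×3.77 + 7.33×98.0)/(32.33) = 812.6/32.33 = 25.13 mg/L.
Initial deficit D₀ = C_s − DO₀ = 10.5 − 7.275 = 3.225 mg/L.
t_c = (1/0.5130) ln[(0.690/0.177)(1 − 3.225×0.5130/(0.177×25.13))] = 1.949 × ln(2.449) = 1.746 d.
D_c = (0.177/0.690) × 25.13 × e^(−0.177×1.746) = 0.2565 × 25.13 × 0.7342 = 4.734 mg/L.
Minimum DO = 10.5 − 4.734 = 5.766 mg/L.

t_c ≈ 1.75 d; minimum DO ≈ 5.77 mg/L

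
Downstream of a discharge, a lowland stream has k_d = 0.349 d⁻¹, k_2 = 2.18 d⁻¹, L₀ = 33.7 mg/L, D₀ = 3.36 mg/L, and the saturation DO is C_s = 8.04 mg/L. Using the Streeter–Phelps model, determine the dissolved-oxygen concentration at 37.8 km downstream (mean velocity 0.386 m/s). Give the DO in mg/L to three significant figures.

Travel time t = x/v = 37.8 km / (0.386 m/s) = 37800 m / 0.386 m/s = 97930 s = 1.133 d.
k_d L₀/(k_2−k_d) = 0.349×33.7/(2.18−0.349) = 11.76/1.831 = 6.423 mg/L.
e^(−k_d t) = e^(−0.349×1.133) = 0.6733; e^(−k_2 t) = e^(−2.18×1.133) = 0.08451.
D = 6.423 × (0.6733 − 0.08451) + 3.36 × 0.08451 = 3.782 + 0.2840 = 4.066 mg/L.
DO = C_s − D = 8.04 − 4.066 = 3.974 mg/L.

DO ≈ 3.97 mg/L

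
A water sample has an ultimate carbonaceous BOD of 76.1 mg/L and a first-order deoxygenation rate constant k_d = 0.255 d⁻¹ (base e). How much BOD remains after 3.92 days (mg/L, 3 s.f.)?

L ≈ 28.0 mg/L

L_t = L₀ e^(−k_d t) = 76.1 × e^(−0.255×3.92) = 76.1 × 0.3680 = 28.01 mg/L.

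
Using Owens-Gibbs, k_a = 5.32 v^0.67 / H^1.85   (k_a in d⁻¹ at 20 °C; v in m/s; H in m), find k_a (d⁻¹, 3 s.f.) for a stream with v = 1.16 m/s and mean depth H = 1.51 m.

k_a ≈ 2.74 d⁻¹

k_a = 5.32 × 1.16^0.67 / 1.51^1.85 = 5.32 × 1.105 / 2.143 = 2.742 d⁻¹.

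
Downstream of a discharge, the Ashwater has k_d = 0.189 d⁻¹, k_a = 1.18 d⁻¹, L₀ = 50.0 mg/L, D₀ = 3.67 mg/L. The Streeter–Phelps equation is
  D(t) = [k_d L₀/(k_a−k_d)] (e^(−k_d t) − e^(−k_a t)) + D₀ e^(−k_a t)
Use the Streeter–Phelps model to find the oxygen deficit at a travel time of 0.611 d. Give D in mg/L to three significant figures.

k_d L₀/(k_a−k_d) = 0.189×50.0/(1.18−0.189) = 9.450/0.9910 = 9.536 mg/L.
e^(−k_d t) = e^(−0.189×0.6110) = 0.8909; e^(−k_a t) = e^(−1.18×0.6110) = 0.4863.
D = 9.536 × (0.8909 − 0.4863) + 3.67 × 0.4863 = 3.859 + 1.785 = 5.643 mg/L.

D ≈ 5.64 mg/L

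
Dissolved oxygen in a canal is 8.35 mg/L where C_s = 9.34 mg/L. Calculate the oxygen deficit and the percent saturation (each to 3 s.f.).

D ≈ 0.990 mg/L; 89.4 % saturation

D = C_s − C = 9.34 − 8.35 = 0.990 mg/L.
% saturation = 8.35/9.34 × 100 = 89.4 %.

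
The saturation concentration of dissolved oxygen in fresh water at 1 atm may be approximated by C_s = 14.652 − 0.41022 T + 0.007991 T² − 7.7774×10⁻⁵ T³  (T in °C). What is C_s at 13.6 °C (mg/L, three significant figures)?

C_s = 14.652 − 0.41022×13.6 + 0.007991×13.6² − 7.7774×10⁻⁵×13.6³ = 10.36 mg/L.

C_s ≈ 10.4 mg/L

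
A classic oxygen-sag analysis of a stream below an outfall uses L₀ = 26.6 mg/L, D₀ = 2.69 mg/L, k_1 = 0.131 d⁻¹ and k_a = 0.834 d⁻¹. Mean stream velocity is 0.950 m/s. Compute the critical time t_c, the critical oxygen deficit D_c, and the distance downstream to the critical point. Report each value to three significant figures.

t_c ≈ 1.52 d; D_c ≈ 3.42 mg/L; x_c ≈ 125 km

t_c = [1/(k_a−k_1)] ln[(k_a/k_1)(1 − D₀(k_a−k_1)/(k_1 L₀))]
= [1/(0.834−0.131)] ln[(0.834/0.131)(1 − 2.69×0.7030/(0.131×26.6))]
= (1/0.7030) ln[6.366 × 0.4573] = 1.422 × ln(2.911) = 1.422 × 1.069 = 1.520 d.
L(t_c) = L₀ e^(−k_1 t_c) = 26.6 × 0.8194 = 21.80 mg/L, and at the critical point k_a D_c = k_1 L, so D_c = (0.131/0.834) × 21.80 = 3.424 mg/L.
x_c = v t_c = 0.950 m/s × 1.520 d × 86400 s/d = 124800 m ≈ 125 km.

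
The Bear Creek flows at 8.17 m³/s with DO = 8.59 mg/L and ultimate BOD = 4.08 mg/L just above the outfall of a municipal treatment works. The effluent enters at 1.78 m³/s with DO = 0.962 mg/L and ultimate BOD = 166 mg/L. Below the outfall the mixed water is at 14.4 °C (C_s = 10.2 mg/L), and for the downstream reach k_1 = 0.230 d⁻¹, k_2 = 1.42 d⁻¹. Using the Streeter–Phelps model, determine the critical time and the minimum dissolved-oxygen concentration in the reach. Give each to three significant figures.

Mixed DO = (8.17×8.59 + 1.78×0.962)/(8.17+1.78) = 71.89/9.950 = 7.225 mg/L.
Mixed L₀ = (8.17×4.08 + 1.78×166)/(9.950) = 328.8/9.950 = 33.05 mg/L.
Initial deficit D₀ = C_s − DO₀ = 10.2 − 7.225 = 2.975 mg/L.
t_c = (1/1.190) ln[(1.42/0.230)(1 − 2.975×1.190/(0.230×33.05))] = 0.8403 × ln(3.299) = 1.003 d.
D_c = (0.230/1.42) × 33.05 × e^(−0.230×1.003) = 0.1620 × 33.05 × 0.7940 = 4.250 mg/L.
Minimum DO = 10.2 − 4.250 = 5.950 mg/L.

t_c ≈ 1.00 d; minimum DO ≈ 5.95 mg/L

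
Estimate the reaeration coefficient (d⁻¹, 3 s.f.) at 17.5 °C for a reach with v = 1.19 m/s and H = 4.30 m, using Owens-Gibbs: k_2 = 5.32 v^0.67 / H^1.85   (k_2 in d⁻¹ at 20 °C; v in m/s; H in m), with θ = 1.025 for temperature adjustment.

k_2(20) = 5.32 × 1.19^0.67 / 4.30^1.85 = 5.32 × 1.124 / 14.86 = 0.4024 d⁻¹.
k_2(17.5) = 0.4024 × 1.025^(17.5−20) = 0.4024 × 0.9401 = 0.3783 d⁻¹.

k_2 ≈ 0.378 d⁻¹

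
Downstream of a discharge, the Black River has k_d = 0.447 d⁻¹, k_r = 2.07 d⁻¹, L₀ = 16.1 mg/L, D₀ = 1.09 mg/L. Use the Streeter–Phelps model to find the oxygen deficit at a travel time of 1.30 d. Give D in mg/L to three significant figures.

k_d L₀/(k_r−k_d) = 0.447×16.1/(2.07−0.447) = 7.197/1.623 = 4.434 mg/L.
e^(−k_d t) = e^(−0.447×1.300) = 0.5593; e^(−k_r t) = e^(−2.07×1.300) = 0.06781.
D = 4.434 × (0.5593 − 0.06781) + 1.09 × 0.06781 = 2.179 + 0.07392 = 2.253 mg/L.

D ≈ 2.25 mg/L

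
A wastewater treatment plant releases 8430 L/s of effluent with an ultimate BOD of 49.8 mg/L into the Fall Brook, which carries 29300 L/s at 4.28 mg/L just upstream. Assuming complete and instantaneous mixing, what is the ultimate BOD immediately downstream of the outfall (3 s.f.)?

Flow-weighted mixing: C = (Q_r C_r + Q_w C_w)/(Q_r + Q_w)
= (29300×4.28 + 8430×49.8)/(29300 + 8430) = 545200/37730 = 14.45 mg/L.

14.5 mg/L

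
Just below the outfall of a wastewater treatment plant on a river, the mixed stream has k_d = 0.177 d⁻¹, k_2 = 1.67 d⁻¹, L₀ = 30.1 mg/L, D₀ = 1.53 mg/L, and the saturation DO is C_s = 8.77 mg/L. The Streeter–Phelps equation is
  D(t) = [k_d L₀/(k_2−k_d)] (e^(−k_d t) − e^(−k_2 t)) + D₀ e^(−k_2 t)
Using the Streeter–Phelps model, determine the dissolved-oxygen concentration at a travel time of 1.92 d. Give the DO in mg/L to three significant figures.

k_d L₀/(k_2−k_d) = 0.177×30.1/(1.67−0.177) = 5.328/1.493 = 3.568 mg/L.
e^(−k_d t) = e^(−0.177×1.920) = 0.7119; e^(−k_2 t) = e^(−1.67×1.920) = 0.04050.
D = 3.568 × (0.7119 − 0.04050) + 1.53 × 0.04050 = 2.396 + 0.06197 = 2.458 mg/L.
DO = C_s − D = 8.77 − 2.458 = 6.312 mg/L.

DO ≈ 6.31 mg/L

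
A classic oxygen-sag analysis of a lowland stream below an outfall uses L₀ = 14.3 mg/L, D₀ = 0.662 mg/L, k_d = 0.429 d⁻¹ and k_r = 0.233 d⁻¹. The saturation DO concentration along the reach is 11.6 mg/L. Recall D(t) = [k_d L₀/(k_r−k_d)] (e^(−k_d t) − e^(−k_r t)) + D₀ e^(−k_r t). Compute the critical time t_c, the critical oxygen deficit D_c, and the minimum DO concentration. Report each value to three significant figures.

t_c ≈ 3.01 d; D_c ≈ 7.25 mg/L; min DO ≈ 4.35 mg/L

With k_r/k_d = 0.5431 and 1 − D₀(k_r−k_d)/(k_d L₀) = 1.021,
t_c = ln(0.5431 × 1.021) / (0.233 − 0.429) = ln(0.5546) / -0.1960 = -0.5895/-0.1960 = 3.008 d.
L(t_c) = L₀ e^(−k_d t_c) = 14.3 × 0.2752 = 3.935 mg/L, and at the critical point k_r D_c = k_d L, so D_c = (0.429/0.233) × 3.935 = 7.246 mg/L.
Minimum DO = C_s − D_c = 11.6 − 7.246 = 4.354 mg/L.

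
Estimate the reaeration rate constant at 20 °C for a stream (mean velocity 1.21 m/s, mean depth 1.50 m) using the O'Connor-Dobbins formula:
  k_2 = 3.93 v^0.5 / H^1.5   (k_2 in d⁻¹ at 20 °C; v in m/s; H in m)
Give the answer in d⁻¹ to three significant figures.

k_2 = 3.93 × 1.21^0.5 / 1.50^1.5 = 3.93 × 1.100 / 1.837 = 2.353 d⁻¹.

k_2 ≈ 2.35 d⁻¹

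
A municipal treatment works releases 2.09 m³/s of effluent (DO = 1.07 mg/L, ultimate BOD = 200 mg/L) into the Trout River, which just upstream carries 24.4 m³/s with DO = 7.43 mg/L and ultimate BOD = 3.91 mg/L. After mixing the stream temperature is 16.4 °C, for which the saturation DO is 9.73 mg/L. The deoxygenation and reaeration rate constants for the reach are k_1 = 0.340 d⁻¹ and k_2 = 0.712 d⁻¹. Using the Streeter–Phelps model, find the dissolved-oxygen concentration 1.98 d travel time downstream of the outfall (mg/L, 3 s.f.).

Mixed DO = (24.4×7.43 + 2.09×1.07)/(24.4+2.09) = 183.5/26.49 = 6.928 mg/L.
Mixed L₀ = (24.4×3.91 + 2.09×200)/(26.49) = 513.4/26.49 = 19.38 mg/L.
Initial deficit D₀ = C_s − DO₀ = 9.73 − 6.928 = 2.802 mg/L.
D(1.98) = [0.340×19.38/(0.712−0.340)](e^(−0.340×1.98) − e^(−0.712×1.98)) + 2.802 e^(−0.712×1.98)
= 17.71 × (0.5101 − 0.2442) + 2.802 × 0.2442 = 5.394 mg/L.
DO = 9.73 − 5.394 = 4.336 mg/L.

DO ≈ 4.34 mg/L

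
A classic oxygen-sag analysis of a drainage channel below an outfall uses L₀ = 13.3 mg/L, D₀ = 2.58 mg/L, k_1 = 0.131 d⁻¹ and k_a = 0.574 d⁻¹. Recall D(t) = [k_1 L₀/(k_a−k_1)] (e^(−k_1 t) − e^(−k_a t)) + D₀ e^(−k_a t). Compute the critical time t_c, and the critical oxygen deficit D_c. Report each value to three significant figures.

t_c ≈ 0.926 d; D_c ≈ 2.69 mg/L

At the critical point dD/dt = 0, so k_1 L₀ e^(−k_1 t) = k_a D. Substituting D(t) from the Streeter–Phelps equation and solving for t gives
t_c = ln[(k_a/k_1)(1 − D₀(k_a−k_1)/(k_1 L₀))] / (k_a−k_1).
Here k_a−k_1 = 0.4430 d⁻¹ and 1 − D₀(k_a−k_1)/(k_1 L₀) = 1 − 2.58×0.4430/(0.131×13.3) = 0.3440, so
t_c = ln(4.382 × 0.3440) / 0.4430 = 0.4103 / 0.4430 = 0.9263 d.
L(t_c) = L₀ e^(−k_1 t_c) = 13.3 × 0.8857 = 11.78 mg/L, and at the critical point k_a D_c = k_1 L, so D_c = (0.131/0.574) × 11.78 = 2.689 mg/L.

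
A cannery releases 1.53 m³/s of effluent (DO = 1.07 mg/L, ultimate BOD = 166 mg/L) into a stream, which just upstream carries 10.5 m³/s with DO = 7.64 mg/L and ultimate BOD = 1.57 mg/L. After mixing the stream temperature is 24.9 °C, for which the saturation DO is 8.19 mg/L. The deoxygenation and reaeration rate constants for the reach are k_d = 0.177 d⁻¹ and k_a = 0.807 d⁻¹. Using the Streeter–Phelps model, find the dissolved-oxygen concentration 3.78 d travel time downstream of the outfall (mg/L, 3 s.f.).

Mixed DO = (10.5×7.64 + 1.53×1.07)/(10.5+1.53) = 81.86/12.03 = 6.804 mg/L.
Mixed L₀ = (10.5×1.57 + 1.53×166)/(12.03) = 270.5/12.03 = 22.48 mg/L.
Initial deficit D₀ = C_s − DO₀ = 8.19 − 6.804 = 1.386 mg/L.
D(3.78) = [0.177×22.48/(0.807−0.177)](e^(−0.177×3.78) − e^(−0.807×3.78)) + 1.386 e^(−0.807×3.78)
= 6.317 × (0.5122 − 0.04734) + 1.386 × 0.04734 = 3.002 mg/L.
DO = 8.19 − 3.002 = 5.188 mg/L.

DO ≈ 5.19 mg/L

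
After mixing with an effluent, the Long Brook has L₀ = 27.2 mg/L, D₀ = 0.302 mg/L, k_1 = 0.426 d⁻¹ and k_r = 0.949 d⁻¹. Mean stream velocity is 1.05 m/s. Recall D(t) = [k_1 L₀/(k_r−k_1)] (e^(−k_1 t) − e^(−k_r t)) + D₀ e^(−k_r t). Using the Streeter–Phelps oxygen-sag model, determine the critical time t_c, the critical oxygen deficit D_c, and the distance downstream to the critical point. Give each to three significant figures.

t_c ≈ 1.51 d; D_c ≈ 6.43 mg/L; x_c ≈ 137 km

With k_r/k_1 = 2.228 and 1 − D₀(k_r−k_1)/(k_1 L₀) = 0.9864,
t_c = ln(2.228 × 0.9864) / (0.949 − 0.426) = ln(2.197) / 0.5230 = 0.7872/0.5230 = 1.505 d.
D_c = (k_1/k_r) L₀ e^(−k_1 t_c) = (0.426/0.949) × 27.2 × e^(−0.426×1.505) = 0.4489 × 27.2 × 0.5266 = 6.430 mg/L.
x_c = v t_c = 1.05 m/s × 1.505 d × 86400 s/d = 136600 m ≈ 137 km.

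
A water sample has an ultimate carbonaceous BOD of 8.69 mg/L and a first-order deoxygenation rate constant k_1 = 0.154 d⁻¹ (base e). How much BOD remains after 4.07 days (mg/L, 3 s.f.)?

L ≈ 4.64 mg/L

L_t = L₀ e^(−k_1 t) = 8.69 × e^(−0.154×4.07) = 8.69 × 0.5343 = 4.643 mg/L.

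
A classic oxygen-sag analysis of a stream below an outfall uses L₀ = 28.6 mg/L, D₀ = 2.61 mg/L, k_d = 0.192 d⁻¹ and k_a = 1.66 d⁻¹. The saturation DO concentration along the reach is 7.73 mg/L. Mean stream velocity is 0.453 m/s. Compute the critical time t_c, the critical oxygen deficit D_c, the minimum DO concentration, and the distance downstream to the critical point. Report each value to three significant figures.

t_c ≈ 0.654 d; D_c ≈ 2.92 mg/L; min DO ≈ 4.81 mg/L; x_c ≈ 25.6 km

At the critical point dD/dt = 0, so k_d L₀ e^(−k_d t) = k_a D. Substituting D(t) from the Streeter–Phelps equation and solving for t gives
t_c = ln[(k_a/k_d)(1 − D₀(k_a−k_d)/(k_d L₀))] / (k_a−k_d).
Here k_a−k_d = 1.468 d⁻¹ and 1 − D₀(k_a−k_d)/(k_d L₀) = 1 − 2.61×1.468/(0.192×28.6) = 0.3023, so
t_c = ln(8.646 × 0.3023) / 1.468 = 0.9606 / 1.468 = 0.6543 d.
D_c = (k_d/k_a) L₀ e^(−k_d t_c) = (0.192/1.66) × 28.6 × e^(−0.192×0.6543) = 0.1157 × 28.6 × 0.8819 = 2.917 mg/L.
Minimum DO = C_s − D_c = 7.73 − 2.917 = 4.813 mg/L.
x_c = v t_c = 0.453 m/s × 0.6543 d × 86400 s/d = 25610 m ≈ 25.6 km.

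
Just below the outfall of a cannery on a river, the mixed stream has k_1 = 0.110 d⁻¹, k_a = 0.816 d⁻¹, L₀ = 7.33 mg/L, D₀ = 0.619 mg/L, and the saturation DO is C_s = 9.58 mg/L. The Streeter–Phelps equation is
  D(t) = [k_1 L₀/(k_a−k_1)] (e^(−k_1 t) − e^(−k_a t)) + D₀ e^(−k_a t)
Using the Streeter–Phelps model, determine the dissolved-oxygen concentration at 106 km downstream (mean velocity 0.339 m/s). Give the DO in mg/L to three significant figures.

DO ≈ 8.84 mg/L

Travel time t = x/v = 106 km / (0.339 m/s) = 106000 m / 0.339 m/s = 312700 s = 3.619 d.
k_1 L₀/(k_a−k_1) = 0.110×7.33/(0.816−0.110) = 0.8063/0.7060 = 1.142 mg/L.
e^(−k_1 t) = e^(−0.110×3.619) = 0.6716; e^(−k_a t) = e^(−0.816×3.619) = 0.05218.
D = 1.142 × (0.6716 − 0.05218) + 0.619 × 0.05218 = 0.7074 + 0.03230 = 0.7397 mg/L.
DO = C_s − D = 9.58 − 0.7397 = 8.840 mg/L.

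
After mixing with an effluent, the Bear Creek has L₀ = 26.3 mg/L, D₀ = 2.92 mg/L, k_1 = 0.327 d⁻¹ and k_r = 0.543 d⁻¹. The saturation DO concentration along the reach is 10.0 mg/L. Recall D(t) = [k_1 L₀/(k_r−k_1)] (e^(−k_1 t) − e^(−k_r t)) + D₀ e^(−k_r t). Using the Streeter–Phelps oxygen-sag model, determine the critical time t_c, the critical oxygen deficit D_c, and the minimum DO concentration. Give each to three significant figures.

At the critical point dD/dt = 0, so k_1 L₀ e^(−k_1 t) = k_r D. Substituting D(t) from the Streeter–Phelps equation and solving for t gives
t_c = ln[(k_r/k_1)(1 − D₀(k_r−k_1)/(k_1 L₀))] / (k_r−k_1).
Here k_r−k_1 = 0.2160 d⁻¹ and 1 − D₀(k_r−k_1)/(k_1 L₀) = 1 − 2.92×0.2160/(0.327×26.3) = 0.9267, so
t_c = ln(1.661 × 0.9267) / 0.2160 = 0.4310 / 0.2160 = 1.995 d.
D_c = (k_1/k_r) L₀ e^(−k_1 t_c) = (0.327/0.543) × 26.3 × e^(−0.327×1.995) = 0.6022 × 26.3 × 0.5208 = 8.248 mg/L.
Minimum DO = C_s − D_c = 10.0 − 8.248 = 1.752 mg/L.

t_c ≈ 2.00 d; D_c ≈ 8.25 mg/L; min DO ≈ 1.75 mg/L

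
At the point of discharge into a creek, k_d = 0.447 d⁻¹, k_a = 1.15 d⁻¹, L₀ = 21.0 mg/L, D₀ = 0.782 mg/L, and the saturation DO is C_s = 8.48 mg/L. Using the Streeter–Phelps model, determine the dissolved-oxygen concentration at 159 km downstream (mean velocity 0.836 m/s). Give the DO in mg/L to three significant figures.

DO ≈ 4.49 mg/L

Travel time t = x/v = 159 km / (0.836 m/s) = 159000 m / 0.836 m/s = 190200 s = 2.201 d.
k_d L₀/(k_a−k_d) = 0.447×21.0/(1.15−0.447) = 9.387/0.7030 = 13.35 mg/L.
e^(−k_d t) = e^(−0.447×2.201) = 0.3738; e^(−k_a t) = e^(−1.15×2.201) = 0.07954.
D = 13.35 × (0.3738 − 0.07954) + 0.782 × 0.07954 = 3.929 + 0.06220 = 3.992 mg/L.
DO = C_s − D = 8.48 − 3.992 = 4.488 mg/L.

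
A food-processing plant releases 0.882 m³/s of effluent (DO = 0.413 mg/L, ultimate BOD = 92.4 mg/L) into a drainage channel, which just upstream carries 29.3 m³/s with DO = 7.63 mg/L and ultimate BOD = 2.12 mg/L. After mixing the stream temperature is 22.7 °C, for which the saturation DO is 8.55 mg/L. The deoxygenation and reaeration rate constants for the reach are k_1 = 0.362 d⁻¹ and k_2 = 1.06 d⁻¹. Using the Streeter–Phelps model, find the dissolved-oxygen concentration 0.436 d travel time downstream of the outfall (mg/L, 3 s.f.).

DO ≈ 7.28 mg/L

Mixed DO = (29.3×7.63 + 0.882×0.413)/(29.3+0.882) = 223.9/30.18 = 7.419 mg/L.
Mixed L₀ = (29.3×2.12 + 0.882×92.4)/(30.18) = 143.6/30.18 = 4.758 mg/L.
Initial deficit D₀ = C_s − DO₀ = 8.55 − 7.419 = 1.131 mg/L.
D(0.436) = [0.362×4.758/(1.06−0.362)](e^(−0.362×0.436) − e^(−1.06×0.436)) + 1.131 e^(−1.06×0.436)
= 2.468 × (0.8540 − 0.6299) + 1.131 × 0.6299 = 1.265 mg/L.
DO = 8.55 − 1.265 = 7.285 mg/L.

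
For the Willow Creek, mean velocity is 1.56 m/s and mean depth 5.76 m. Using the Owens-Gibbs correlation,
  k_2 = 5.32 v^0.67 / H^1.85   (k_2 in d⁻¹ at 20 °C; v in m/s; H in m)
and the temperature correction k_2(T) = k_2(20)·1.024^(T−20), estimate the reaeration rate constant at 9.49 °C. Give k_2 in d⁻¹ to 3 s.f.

k_2(20) = 5.32 × 1.56^0.67 / 5.76^1.85 = 5.32 × 1.347 / 25.51 = 0.2809 d⁻¹.
k_2(9.49) = 0.2809 × 1.024^(9.49−20) = 0.2809 × 0.7794 = 0.2189 d⁻¹.

k_2 ≈ 0.219 d⁻¹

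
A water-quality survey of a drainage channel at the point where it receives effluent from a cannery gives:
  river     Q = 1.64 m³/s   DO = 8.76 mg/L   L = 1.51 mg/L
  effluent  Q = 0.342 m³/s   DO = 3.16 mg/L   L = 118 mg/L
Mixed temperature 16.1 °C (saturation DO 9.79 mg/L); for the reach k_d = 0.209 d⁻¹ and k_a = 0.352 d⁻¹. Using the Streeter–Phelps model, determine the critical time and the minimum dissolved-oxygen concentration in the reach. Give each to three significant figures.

t_c ≈ 3.19 d; minimum DO ≈ 3.20 mg/L

Mixed DO = (1.64×8.76 + 0.342×3.16)/(1.64+0.342) = 15.45/1.982 = 7.794 mg/L.
Mixed L₀ = (1.64×1.51 + 0.342×118)/(1.982) = 42.83/1.982 = 21.61 mg/L.
Initial deficit D₀ = C_s − DO₀ = 9.79 − 7.794 = 1.996 mg/L.
t_c = (1/0.1430) ln[(0.352/0.209)(1 − 1.996×0.1430/(0.209×21.61))] = 6.993 × ln(1.578) = 3.189 d.
D_c = (0.209/0.352) × 21.61 × e^(−0.209×3.189) = 0.5938 × 21.61 × 0.5135 = 6.589 mg/L.
Minimum DO = 9.79 − 6.589 = 3.201 mg/L.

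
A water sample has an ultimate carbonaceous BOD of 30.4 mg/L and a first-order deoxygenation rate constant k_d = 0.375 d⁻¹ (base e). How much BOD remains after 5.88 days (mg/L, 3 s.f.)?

L_t = L₀ e^(−k_d t) = 30.4 × e^(−0.375×5.88) = 30.4 × 0.1103 = 3.352 mg/L.

L ≈ 3.35 mg/L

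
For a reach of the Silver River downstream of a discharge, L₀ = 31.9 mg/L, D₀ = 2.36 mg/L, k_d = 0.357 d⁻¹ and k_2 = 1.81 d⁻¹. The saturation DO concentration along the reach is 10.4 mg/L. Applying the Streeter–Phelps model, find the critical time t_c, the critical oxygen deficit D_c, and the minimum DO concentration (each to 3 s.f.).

t_c ≈ 0.871 d; D_c ≈ 4.61 mg/L; min DO ≈ 5.79 mg/L

At the critical point dD/dt = 0, so k_d L₀ e^(−k_d t) = k_2 D. Substituting D(t) from the Streeter–Phelps equation and solving for t gives
t_c = ln[(k_2/k_d)(1 − D₀(k_2−k_d)/(k_d L₀))] / (k_2−k_d).
Here k_2−k_d = 1.453 d⁻¹ and 1 − D₀(k_2−k_d)/(k_d L₀) = 1 − 2.36×1.453/(0.357×31.9) = 0.6989, so
t_c = ln(5.070 × 0.6989) / 1.453 = 1.265 / 1.453 = 0.8707 d.
D_c = (k_d/k_2) L₀ e^(−k_d t_c) = (0.357/1.81) × 31.9 × e^(−0.357×0.8707) = 0.1972 × 31.9 × 0.7328 = 4.611 mg/L.
Minimum DO = C_s − D_c = 10.4 − 4.611 = 5.789 mg/L.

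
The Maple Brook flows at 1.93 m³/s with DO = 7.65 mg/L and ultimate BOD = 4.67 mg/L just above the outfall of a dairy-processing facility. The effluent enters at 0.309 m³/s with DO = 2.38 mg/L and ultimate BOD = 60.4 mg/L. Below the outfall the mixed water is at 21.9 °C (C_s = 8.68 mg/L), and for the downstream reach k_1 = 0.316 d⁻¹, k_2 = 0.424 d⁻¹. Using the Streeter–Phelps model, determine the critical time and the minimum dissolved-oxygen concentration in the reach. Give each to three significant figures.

Mixed DO = (1.93×7.65 + 0.309×2.38)/(1.93+0.309) = 15.50/2.239 = 6.923 mg/L.
Mixed L₀ = (1.93×4.67 + 0.309×60.4)/(2.239) = 27.68/2.239 = 12.36 mg/L.
Initial deficit D₀ = C_s − DO₀ = 8.68 − 6.923 = 1.757 mg/L.
t_c = (1/0.1080) ln[(0.424/0.316)(1 − 1.757×0.1080/(0.316×12.36))] = 9.259 × ln(1.277) = 2.261 d.
D_c = (0.316/0.424) × 12.36 × e^(−0.316×2.261) = 0.7453 × 12.36 × 0.4895 = 4.509 mg/L.
Minimum DO = 8.68 − 4.509 = 4.171 mg/L.

t_c ≈ 2.26 d; minimum DO ≈ 4.17 mg/L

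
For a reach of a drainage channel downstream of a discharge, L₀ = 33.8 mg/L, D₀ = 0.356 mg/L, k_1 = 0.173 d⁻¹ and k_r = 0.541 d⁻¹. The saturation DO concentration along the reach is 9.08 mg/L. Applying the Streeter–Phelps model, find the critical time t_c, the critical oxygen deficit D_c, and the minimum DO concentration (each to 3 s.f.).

t_c ≈ 3.04 d; D_c ≈ 6.39 mg/L; min DO ≈ 2.69 mg/L

With k_r/k_1 = 3.127 and 1 − D₀(k_r−k_1)/(k_1 L₀) = 0.9776,
t_c = ln(3.127 × 0.9776) / (0.541 − 0.173) = ln(3.057) / 0.3680 = 1.117/0.3680 = 3.037 d.
L(t_c) = L₀ e^(−k_1 t_c) = 33.8 × 0.5914 = 19.99 mg/L, and at the critical point k_r D_c = k_1 L, so D_c = (0.173/0.541) × 19.99 = 6.392 mg/L.
Minimum DO = C_s − D_c = 9.08 − 6.392 = 2.688 mg/L.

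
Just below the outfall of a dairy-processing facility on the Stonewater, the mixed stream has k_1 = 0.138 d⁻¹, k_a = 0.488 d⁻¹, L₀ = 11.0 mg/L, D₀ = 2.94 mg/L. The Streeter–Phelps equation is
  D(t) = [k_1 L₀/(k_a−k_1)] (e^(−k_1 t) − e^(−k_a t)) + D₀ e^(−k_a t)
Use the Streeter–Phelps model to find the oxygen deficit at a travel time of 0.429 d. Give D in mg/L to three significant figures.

k_1 L₀/(k_a−k_1) = 0.138×11.0/(0.488−0.138) = 1.518/0.3500 = 4.337 mg/L.
e^(−k_1 t) = e^(−0.138×0.4290) = 0.9425; e^(−k_a t) = e^(−0.488×0.4290) = 0.8111.
D = 4.337 × (0.9425 − 0.8111) + 2.94 × 0.8111 = 0.5699 + 2.385 = 2.955 mg/L.

D ≈ 2.95 mg/L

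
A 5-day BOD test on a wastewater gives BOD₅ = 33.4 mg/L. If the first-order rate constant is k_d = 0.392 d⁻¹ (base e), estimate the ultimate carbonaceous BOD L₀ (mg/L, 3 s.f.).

BOD₅ = L₀(1 − e^(−5k_d)) ⇒ L₀ = BOD₅ / (1 − e^(−5×0.392))
= 33.4 / (1 − 0.1409) = 33.4 / 0.8591 = 38.88 mg/L.

L₀ ≈ 38.9 mg/L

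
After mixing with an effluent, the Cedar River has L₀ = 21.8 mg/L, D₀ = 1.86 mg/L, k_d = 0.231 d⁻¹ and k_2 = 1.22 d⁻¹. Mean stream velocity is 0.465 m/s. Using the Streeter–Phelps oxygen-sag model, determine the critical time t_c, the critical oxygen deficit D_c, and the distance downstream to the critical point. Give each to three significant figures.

At the critical point dD/dt = 0, so k_d L₀ e^(−k_d t) = k_2 D. Substituting D(t) from the Streeter–Phelps equation and solving for t gives
t_c = ln[(k_2/k_d)(1 − D₀(k_2−k_d)/(k_d L₀))] / (k_2−k_d).
Here k_2−k_d = 0.9890 d⁻¹ and 1 − D₀(k_2−k_d)/(k_d L₀) = 1 − 1.86×0.9890/(0.231×21.8) = 0.6347, so
t_c = ln(5.281 × 0.6347) / 0.9890 = 1.210 / 0.9890 = 1.223 d.
D_c = (k_d/k_2) L₀ e^(−k_d t_c) = (0.231/1.22) × 21.8 × e^(−0.231×1.223) = 0.1893 × 21.8 × 0.7539 = 3.112 mg/L.
x_c = v t_c = 0.465 m/s × 1.223 d × 86400 s/d = 49140 m ≈ 49.1 km.

t_c ≈ 1.22 d; D_c ≈ 3.11 mg/L; x_c ≈ 49.1 km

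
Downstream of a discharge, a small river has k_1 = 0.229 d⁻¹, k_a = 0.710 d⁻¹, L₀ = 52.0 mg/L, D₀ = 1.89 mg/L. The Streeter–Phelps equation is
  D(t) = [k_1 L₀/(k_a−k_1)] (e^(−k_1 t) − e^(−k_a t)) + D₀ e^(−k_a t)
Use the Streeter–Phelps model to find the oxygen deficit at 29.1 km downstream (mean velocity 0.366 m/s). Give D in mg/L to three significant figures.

Travel time t = x/v = 29.1 km / (0.366 m/s) = 29100 m / 0.366 m/s = 79510 s = 0.9202 d.
k_1 L₀/(k_a−k_1) = 0.229×52.0/(0.710−0.229) = 11.91/0.4810 = 24.76 mg/L.
e^(−k_1 t) = e^(−0.229×0.9202) = 0.8100; e^(−k_a t) = e^(−0.710×0.9202) = 0.5203.
D = 24.76 × (0.8100 − 0.5203) + 1.89 × 0.5203 = 7.172 + 0.9834 = 8.155 mg/L.

D ≈ 8.16 mg/L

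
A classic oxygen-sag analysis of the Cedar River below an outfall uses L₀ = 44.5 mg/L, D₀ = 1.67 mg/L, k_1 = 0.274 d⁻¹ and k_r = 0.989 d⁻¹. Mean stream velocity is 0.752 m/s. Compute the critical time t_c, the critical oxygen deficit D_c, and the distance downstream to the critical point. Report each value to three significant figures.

t_c = [1/(k_r−k_1)] ln[(k_r/k_1)(1 − D₀(k_r−k_1)/(k_1 L₀))]
= [1/(0.989−0.274)] ln[(0.989/0.274)(1 − 1.67×0.7150/(0.274×44.5))]
= (1/0.7150) ln[3.609 × 0.9021] = 1.399 × ln(3.256) = 1.399 × 1.181 = 1.651 d.
D_c = (k_1/k_r) L₀ e^(−k_1 t_c) = (0.274/0.989) × 44.5 × e^(−0.274×1.651) = 0.2770 × 44.5 × 0.6361 = 7.842 mg/L.
x_c = v t_c = 0.752 m/s × 1.651 d × 86400 s/d = 107300 m ≈ 107 km.

t_c ≈ 1.65 d; D_c ≈ 7.84 mg/L; x_c ≈ 107 km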